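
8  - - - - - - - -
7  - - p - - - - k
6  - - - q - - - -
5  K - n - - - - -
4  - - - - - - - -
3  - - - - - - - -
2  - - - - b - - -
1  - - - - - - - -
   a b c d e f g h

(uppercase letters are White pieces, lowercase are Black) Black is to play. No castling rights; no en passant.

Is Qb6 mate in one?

yes

After Qb6: white king on a5; in check: yes, from the black queen on b6.
King squares — a4: attacked by Nc5; b4: attacked by Qb6; b5: attacked by Be2; a6: attacked by Be2; b6: attacked by Pc7.
White has no legal moves → checkmate.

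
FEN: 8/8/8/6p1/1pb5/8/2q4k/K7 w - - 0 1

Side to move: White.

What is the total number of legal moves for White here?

White to move; king on a1.
In check: no.
Legal moves: none.
Count: 0.

0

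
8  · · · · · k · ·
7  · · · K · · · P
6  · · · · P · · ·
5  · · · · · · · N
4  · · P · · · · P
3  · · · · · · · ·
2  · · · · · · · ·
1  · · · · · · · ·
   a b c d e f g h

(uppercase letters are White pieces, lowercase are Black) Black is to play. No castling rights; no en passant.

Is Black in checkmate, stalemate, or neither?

stalemate

Black to move; black king on f8.
In check: no.
King squares — e7: attacked by Kd7; f7: attacked by Pe6; g7: attacked by Nh5; e8: attacked by Kd7; g8: attacked by Ph7.
Legal moves for Black: none.
Not in check and no legal moves → stalemate.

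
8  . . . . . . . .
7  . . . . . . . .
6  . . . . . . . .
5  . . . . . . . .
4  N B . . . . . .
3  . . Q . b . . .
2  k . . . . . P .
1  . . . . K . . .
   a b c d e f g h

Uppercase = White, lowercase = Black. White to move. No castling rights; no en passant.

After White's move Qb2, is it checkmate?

yes

After Qb2: black king on a2; in check: yes, from the white queen on b2.
King squares — a1: attacked by Qb2; b1: attacked by Qb2; b2: attacked by Na4; a3: attacked by Qb2; b3: attacked by Qb2.
Black has no legal moves → checkmate.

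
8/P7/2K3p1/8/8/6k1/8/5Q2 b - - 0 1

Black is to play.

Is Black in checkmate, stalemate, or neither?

Black to move; black king on g3.
In check: no.
Legal moves for Black: Kh4, Kg4, Kh2, g5.
Black has 4 legal moves and is not in check → neither.

neither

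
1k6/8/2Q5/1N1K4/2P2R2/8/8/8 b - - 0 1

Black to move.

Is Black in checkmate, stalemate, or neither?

stalemate

Black to move; black king on b8.
In check: no.
King squares — a7: attacked by Nb5; b7: attacked by Qc6; c7: attacked by Nb5; a8: attacked by Qc6; c8: attacked by Qc6.
Legal moves for Black: none.
Not in check and no legal moves → stalemate.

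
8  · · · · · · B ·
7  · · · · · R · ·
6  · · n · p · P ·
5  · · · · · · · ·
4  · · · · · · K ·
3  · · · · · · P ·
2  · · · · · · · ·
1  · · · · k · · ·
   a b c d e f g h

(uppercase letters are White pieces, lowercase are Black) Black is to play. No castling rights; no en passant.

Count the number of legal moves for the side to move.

12

Black to move; king on e1.
In check: no.
Legal moves: Nd8, Nb8, Ne7, Na7, Ne5+, Na5, Nd4, Nb4, Ke2, Kd2, Kd1, e5.
Count: 12.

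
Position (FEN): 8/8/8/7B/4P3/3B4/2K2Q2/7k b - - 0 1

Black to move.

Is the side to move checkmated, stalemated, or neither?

stalemate

Black to move; black king on h1.
In check: no.
King squares — g1: attacked by Qf2; g2: attacked by Qf2; h2: attacked by Qf2.
Legal moves for Black: none.
Not in check and no legal moves → stalemate.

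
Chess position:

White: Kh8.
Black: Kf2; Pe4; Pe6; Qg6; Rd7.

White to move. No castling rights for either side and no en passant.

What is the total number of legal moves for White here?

White to move; king on h8.
In check: no.
Legal moves: none.
Count: 0.

0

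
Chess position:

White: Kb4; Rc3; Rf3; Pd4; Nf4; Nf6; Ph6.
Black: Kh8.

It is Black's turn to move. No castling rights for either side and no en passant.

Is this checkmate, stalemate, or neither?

stalemate

Black to move; black king on h8.
In check: no.
King squares — g7: attacked by Ph6; h7: attacked by Nf6; g8: attacked by Nf6.
Legal moves for Black: none.
Not in check and no legal moves → stalemate.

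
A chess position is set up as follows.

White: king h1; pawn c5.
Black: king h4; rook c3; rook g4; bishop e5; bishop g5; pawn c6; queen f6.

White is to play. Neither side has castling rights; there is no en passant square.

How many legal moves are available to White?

0

White to move; king on h1.
In check: no.
Legal moves: none.
Count: 0.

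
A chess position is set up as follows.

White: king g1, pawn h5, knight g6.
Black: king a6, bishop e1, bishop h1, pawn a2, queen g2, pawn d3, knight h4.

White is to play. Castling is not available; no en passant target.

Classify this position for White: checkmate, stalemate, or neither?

checkmate

White to move; white king on g1.
In check: yes, from the black queen on g2.
King squares — f1: attacked by Qg2; h1: attacked by Qg2; f2: attacked by Be1; g2: attacked by Bh1; h2: attacked by Qg2.
Legal moves for White: none.
In check with no legal moves → checkmate.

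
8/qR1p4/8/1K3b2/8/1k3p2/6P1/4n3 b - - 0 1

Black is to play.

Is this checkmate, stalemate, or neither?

Black to move; black king on b3.
In check: no.
Legal moves for Black include: Qb8, Qa8, Qxb7+, Qb6+, Qa6+, Qc5+, Qa5+, Qd4, Qa4+, Qe3, Qa3, Qf2, Qa2, Qg1, Qa1, Bh7, Bg6, Be6, ... (list truncated; more exist).
Black has legal moves and is not in check → neither.

neither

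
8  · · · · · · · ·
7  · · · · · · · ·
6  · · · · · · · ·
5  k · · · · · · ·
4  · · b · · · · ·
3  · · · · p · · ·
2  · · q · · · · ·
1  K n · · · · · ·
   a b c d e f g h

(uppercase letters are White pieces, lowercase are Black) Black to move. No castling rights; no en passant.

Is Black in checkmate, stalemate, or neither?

Black to move; black king on a5.
In check: no.
Legal moves for Black include: Kb6, Ka6, Kb5, Kb4, Ka4, Bg8, Bf7, Be6, Ba6, Bd5, Bb5, Bd3, Bb3, Be2, Ba2, Bf1, Qh7, Qg6, ... (list truncated; more exist).
Black has legal moves and is not in check → neither.

neither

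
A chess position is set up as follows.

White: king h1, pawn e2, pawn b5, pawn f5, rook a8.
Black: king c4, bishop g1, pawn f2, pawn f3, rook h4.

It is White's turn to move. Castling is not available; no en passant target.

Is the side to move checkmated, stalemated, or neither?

White to move; white king on h1.
In check: yes, from the black rook on h4.
King squares — g1: attacked by Pf2; g2: attacked by Pf3; h2: attacked by Bg1.
Legal moves for White: none.
In check with no legal moves → checkmate.

checkmate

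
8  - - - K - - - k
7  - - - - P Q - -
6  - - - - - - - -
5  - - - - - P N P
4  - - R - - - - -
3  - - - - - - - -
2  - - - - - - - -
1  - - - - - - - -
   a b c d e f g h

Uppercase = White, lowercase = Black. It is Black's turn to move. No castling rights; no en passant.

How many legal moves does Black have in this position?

0

Black to move; king on h8.
In check: no.
Legal moves: none.
Count: 0.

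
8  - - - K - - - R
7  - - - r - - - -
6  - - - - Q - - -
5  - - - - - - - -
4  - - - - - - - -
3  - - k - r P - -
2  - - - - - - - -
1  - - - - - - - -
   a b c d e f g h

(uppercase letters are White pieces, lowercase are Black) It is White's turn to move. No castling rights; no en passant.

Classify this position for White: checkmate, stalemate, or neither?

neither

White to move; white king on d8.
In check: yes, from the black rook on d7.
Legal moves for White: Ke8, Kc8, Kxd7, Qxd7.
White is in check but has 4 legal moves → neither.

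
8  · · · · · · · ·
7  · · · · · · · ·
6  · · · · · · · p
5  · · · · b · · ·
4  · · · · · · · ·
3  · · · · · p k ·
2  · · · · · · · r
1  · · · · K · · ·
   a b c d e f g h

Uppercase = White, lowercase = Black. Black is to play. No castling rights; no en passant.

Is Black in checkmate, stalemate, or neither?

neither

Black to move; black king on g3.
In check: no.
Legal moves for Black include: Bh8, Bb8, Bg7, Bc7, Bf6, Bd6, Bf4, Bd4, Bc3+, Bb2, Ba1, Kh4, Kg4, Kf4, Kh3, Kg2, Rh5, Rh4, ... (list truncated; more exist).
Black has legal moves and is not in check → neither.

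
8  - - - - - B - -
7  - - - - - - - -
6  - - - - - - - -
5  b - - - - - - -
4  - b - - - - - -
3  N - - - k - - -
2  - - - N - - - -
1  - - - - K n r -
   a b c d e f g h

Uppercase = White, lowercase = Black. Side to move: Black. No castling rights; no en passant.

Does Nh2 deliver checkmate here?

yes

After Nh2: white king on e1; in check: yes, from the black rook on g1.
King squares — d1: attacked by Rg1; f1: attacked by Rg1; d2: own knight; e2: attacked by Ke3; f2: attacked by Ke3.
White has no legal moves → checkmate.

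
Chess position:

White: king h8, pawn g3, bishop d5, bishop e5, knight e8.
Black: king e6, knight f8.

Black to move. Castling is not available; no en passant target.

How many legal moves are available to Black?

5

Black to move; king on e6.
In check: yes, from the white bishop on d5.
Legal moves: Ke7, Kd7, Kf5, Kxe5, Kxd5.
Count: 5.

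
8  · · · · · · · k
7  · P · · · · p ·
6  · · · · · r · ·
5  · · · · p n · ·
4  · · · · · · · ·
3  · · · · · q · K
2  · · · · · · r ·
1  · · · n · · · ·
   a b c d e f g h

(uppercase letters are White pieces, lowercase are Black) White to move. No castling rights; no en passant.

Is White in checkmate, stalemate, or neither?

White to move; white king on h3.
In check: yes, from the black queen on f3.
King squares — g2: attacked by Qf3; h2: attacked by Rg2; g3: attacked by Rg2; g4: attacked by Rg2; h4: attacked by Nf5.
Legal moves for White: none.
In check with no legal moves → checkmate.

checkmate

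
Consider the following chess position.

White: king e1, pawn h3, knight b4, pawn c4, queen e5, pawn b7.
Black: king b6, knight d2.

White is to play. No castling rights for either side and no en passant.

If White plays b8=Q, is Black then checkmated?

yes

After b8=Q: black king on b6; in check: yes, from the white queen on b8.
King squares — a5: attacked by Qe5; b5: attacked by Pc4; c5: attacked by Qe5; a6: attacked by Nb4; c6: attacked by Nb4; a7: attacked by Qb8; b7: attacked by Qb8; c7: attacked by Qe5.
Black has no legal moves → checkmate.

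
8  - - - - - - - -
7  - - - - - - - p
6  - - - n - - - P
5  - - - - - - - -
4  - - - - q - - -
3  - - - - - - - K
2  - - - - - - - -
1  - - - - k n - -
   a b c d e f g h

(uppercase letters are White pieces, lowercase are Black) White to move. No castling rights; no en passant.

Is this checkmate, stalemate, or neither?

White to move; white king on h3.
In check: no.
King squares — g2: attacked by Qe4; h2: attacked by Nf1; g3: attacked by Nf1; g4: attacked by Qe4; h4: attacked by Qe4.
Legal moves for White: none.
Not in check and no legal moves → stalemate.

stalemate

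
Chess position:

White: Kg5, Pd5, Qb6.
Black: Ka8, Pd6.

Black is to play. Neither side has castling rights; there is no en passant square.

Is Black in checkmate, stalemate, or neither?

stalemate

Black to move; black king on a8.
In check: no.
King squares — a7: attacked by Qb6; b7: attacked by Qb6; b8: attacked by Qb6.
Legal moves for Black: none.
Not in check and no legal moves → stalemate.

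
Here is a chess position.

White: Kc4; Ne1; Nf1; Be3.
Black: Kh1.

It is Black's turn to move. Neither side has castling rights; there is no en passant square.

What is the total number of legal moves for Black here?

Black to move; king on h1.
In check: no.
Legal moves: none.
Count: 0.

0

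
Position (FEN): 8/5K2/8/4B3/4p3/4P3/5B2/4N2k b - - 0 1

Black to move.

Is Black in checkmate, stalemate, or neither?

stalemate

Black to move; black king on h1.
In check: no.
King squares — g1: attacked by Bf2; g2: attacked by Ne1; h2: attacked by Be5.
Legal moves for Black: none.
Not in check and no legal moves → stalemate.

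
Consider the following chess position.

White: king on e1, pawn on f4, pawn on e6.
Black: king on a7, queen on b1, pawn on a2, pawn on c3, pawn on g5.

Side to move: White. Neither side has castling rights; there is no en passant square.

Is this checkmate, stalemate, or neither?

White to move; white king on e1.
In check: yes, from the black queen on b1.
Legal moves for White: Kf2, Ke2.
White is in check but has 2 legal moves → neither.

neither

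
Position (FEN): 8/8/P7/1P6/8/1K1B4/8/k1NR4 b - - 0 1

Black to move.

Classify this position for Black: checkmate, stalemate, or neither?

stalemate

Black to move; black king on a1.
In check: no.
King squares — b1: attacked by Bd3; a2: attacked by Nc1; b2: attacked by Kb3.
Legal moves for Black: none.
Not in check and no legal moves → stalemate.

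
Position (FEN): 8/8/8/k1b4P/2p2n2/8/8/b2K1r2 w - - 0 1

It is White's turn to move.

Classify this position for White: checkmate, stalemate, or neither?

White to move; white king on d1.
In check: yes, from the black rook on f1.
Legal moves for White: Kd2, Kc2.
White is in check but has 2 legal moves → neither.

neither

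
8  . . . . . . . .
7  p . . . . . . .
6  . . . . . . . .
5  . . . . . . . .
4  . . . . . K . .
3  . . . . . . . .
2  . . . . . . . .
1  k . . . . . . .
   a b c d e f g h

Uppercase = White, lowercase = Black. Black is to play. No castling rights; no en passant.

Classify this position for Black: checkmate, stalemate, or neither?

Black to move; black king on a1.
In check: no.
Legal moves for Black: Kb2, Ka2, Kb1, a6, a5.
Black has 5 legal moves and is not in check → neither.

neither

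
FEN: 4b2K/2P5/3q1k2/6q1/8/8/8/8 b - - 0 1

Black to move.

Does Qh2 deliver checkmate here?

yes

After Qh2: white king on h8; in check: yes, from the black queen on h2.
King squares — g7: attacked by Qg5; h7: attacked by Qh2; g8: attacked by Qg5.
White has no legal moves → checkmate.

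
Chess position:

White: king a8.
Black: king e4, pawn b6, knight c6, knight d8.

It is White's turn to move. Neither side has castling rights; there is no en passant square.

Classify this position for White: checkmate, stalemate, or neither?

White to move; white king on a8.
In check: no.
King squares — a7: attacked by Nc6; b7: attacked by Nd8; b8: attacked by Nc6.
Legal moves for White: none.
Not in check and no legal moves → stalemate.

stalemate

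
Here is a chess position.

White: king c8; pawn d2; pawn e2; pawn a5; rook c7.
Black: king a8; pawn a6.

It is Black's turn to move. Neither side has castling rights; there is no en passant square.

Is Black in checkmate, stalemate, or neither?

Black to move; black king on a8.
In check: no.
King squares — a7: attacked by Rc7; b7: attacked by Rc7; b8: attacked by Kc8.
Legal moves for Black: none.
Not in check and no legal moves → stalemate.

stalemate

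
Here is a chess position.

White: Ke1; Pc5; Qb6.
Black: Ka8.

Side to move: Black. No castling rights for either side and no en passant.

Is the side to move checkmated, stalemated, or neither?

Black to move; black king on a8.
In check: no.
King squares — a7: attacked by Qb6; b7: attacked by Qb6; b8: attacked by Qb6.
Legal moves for Black: none.
Not in check and no legal moves → stalemate.

stalemate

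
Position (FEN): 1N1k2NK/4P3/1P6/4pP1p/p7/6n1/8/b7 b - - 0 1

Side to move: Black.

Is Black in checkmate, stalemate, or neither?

Black to move; black king on d8.
In check: yes, from the white pawn on e7.
King squares — c7: attacked by Pb6; d7: attacked by Nb8; e7: attacked by Ng8; c8: available; e8: available.
Legal moves for Black: Ke8, Kc8.
Black is in check but has 2 legal moves → neither.

neither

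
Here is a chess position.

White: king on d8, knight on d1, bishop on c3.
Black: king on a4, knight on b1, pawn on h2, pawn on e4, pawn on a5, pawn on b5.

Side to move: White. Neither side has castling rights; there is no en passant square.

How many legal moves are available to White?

White to move; king on d8.
In check: no.
Legal moves: Ke8, Kc8, Ke7, Kd7, Kc7, Bh8, Bg7, Bf6, Be5, Bxa5, Bd4, Bb4, Bd2, Bb2, Be1, Ba1, Ne3, Nf2, Nb2+.
Count: 19.

19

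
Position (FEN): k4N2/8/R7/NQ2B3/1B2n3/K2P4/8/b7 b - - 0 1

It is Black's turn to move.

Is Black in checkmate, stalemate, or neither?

checkmate

Black to move; black king on a8.
In check: yes, from the white rook on a6.
King squares — a7: attacked by Ra6; b7: attacked by Na5; b8: attacked by Qb5.
Legal moves for Black: none.
In check with no legal moves → checkmate.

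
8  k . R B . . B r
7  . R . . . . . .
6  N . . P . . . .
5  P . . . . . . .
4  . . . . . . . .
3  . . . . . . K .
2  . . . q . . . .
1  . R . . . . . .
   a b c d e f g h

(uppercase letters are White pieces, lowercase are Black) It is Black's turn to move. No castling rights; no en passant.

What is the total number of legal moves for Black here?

0

Black to move; king on a8.
In check: yes, from the white rook on c8.
Legal moves: none.
Count: 0.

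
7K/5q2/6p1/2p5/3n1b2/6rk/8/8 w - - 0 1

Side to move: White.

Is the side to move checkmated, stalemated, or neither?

White to move; white king on h8.
In check: no.
King squares — g7: attacked by Qf7; h7: attacked by Qf7; g8: attacked by Qf7.
Legal moves for White: none.
Not in check and no legal moves → stalemate.

stalemate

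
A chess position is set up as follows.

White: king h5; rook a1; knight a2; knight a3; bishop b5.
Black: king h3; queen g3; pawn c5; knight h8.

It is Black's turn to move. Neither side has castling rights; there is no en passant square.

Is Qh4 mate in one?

After Qh4: white king on h5; in check: yes, from the black queen on h4.
King squares — g4: attacked by Kh3; h4: attacked by Kh3; g5: attacked by Qh4; g6: attacked by Nh8; h6: attacked by Qh4.
White has no legal moves → checkmate.

yes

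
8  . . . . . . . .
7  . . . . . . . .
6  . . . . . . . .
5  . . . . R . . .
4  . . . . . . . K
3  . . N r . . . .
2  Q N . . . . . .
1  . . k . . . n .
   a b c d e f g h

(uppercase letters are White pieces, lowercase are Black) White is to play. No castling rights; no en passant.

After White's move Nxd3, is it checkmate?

After Nxd3: black king on c1; in check: yes, from the white knight on d3.
King squares — b1: attacked by Qa2; d1: attacked by Nc3; b2: attacked by Qa2; c2: attacked by Qa2; d2: attacked by Qa2.
Black has no legal moves → checkmate.

yes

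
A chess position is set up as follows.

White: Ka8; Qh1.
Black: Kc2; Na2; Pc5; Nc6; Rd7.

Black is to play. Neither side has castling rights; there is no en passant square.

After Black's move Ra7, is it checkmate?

yes

After Ra7: white king on a8; in check: yes, from the black rook on a7.
King squares — a7: attacked by Nc6; b7: attacked by Ra7; b8: attacked by Nc6.
White has no legal moves → checkmate.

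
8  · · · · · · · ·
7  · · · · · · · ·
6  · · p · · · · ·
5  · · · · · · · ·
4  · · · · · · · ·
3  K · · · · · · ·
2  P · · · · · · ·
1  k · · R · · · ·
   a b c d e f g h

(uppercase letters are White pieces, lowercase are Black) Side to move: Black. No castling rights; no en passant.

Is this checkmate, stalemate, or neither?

Black to move; black king on a1.
In check: yes, from the white rook on d1.
King squares — b1: attacked by Rd1; a2: attacked by Ka3; b2: attacked by Ka3.
Legal moves for Black: none.
In check with no legal moves → checkmate.

checkmate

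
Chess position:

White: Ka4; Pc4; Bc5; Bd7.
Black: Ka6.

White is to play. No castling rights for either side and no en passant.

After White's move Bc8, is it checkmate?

After Bc8: black king on a6; in check: yes, from the white bishop on c8.
King squares — a5: attacked by Ka4; b5: attacked by Ka4; b6: attacked by Bc5; a7: attacked by Bc5; b7: attacked by Bc8.
Black has no legal moves → checkmate.

yes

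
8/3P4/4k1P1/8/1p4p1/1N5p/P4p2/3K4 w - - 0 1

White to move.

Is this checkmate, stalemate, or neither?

neither

White to move; white king on d1.
In check: no.
Legal moves for White: Nc5+, Na5, Nd4+, Nd2, Nc1, Na1, Ke2, Kd2, Kc2, Kc1, d8=Q, d8=R, d8=B, d8=N+, g7, a3, a4.
White has 17 legal moves and is not in check → neither.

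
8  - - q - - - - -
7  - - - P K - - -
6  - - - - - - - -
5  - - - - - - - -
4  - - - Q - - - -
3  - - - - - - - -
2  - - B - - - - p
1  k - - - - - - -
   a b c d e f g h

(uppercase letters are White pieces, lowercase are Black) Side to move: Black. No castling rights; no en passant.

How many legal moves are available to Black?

Black to move; king on a1.
In check: yes, from the white queen on d4.
Legal moves: Ka2, Qc3.
Count: 2.

2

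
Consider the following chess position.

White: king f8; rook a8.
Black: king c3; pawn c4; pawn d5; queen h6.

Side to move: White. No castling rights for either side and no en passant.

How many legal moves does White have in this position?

4

White to move; king on f8.
In check: yes, from the black queen on h6.
Legal moves: Kg8, Ke8, Kf7, Ke7.
Count: 4.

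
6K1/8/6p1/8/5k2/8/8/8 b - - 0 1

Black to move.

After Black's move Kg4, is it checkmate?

no

After Kg4: white king on g8; in check: no.
White is not in check, so this cannot be checkmate.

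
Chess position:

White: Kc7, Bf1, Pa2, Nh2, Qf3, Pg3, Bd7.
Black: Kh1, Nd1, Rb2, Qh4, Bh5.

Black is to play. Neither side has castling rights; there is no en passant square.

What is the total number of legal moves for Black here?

Black to move; king on h1.
In check: yes, from the white queen on f3.
Legal moves: Kxh2, Kg1, Bxf3, Rg2.
Count: 4.

4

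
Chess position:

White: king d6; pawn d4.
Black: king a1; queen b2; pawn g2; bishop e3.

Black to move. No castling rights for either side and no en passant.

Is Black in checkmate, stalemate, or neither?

neither

Black to move; black king on a1.
In check: no.
Legal moves for Black include: Bh6, Bg5, Bf4+, Bxd4, Bf2, Bd2, Bg1, Bc1, Qb8+, Qb7, Qb6+, Qb5, Qxd4+, Qb4+, Qc3, Qb3, Qa3+, Qf2, ... (list truncated; more exist).
Black has legal moves and is not in check → neither.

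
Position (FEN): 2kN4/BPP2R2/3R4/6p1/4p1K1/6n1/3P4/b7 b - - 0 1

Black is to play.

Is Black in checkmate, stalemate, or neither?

Black to move; black king on c8.
In check: yes, from the white pawn on b7.
King squares — b7: attacked by Nd8; c7: attacked by Rf7; d7: attacked by Rd6; b8: attacked by Ba7; d8: attacked by Rd6.
Legal moves for Black: none.
In check with no legal moves → checkmate.

checkmate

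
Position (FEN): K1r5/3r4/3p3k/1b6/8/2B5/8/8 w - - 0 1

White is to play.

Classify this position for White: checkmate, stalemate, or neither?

White to move; white king on a8.
In check: yes, from the black rook on c8.
King squares — a7: attacked by Rd7; b7: attacked by Rd7; b8: attacked by Rc8.
Legal moves for White: none.
In check with no legal moves → checkmate.

checkmate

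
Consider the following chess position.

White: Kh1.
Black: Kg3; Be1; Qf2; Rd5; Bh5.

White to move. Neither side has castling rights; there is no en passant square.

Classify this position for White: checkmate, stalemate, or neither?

stalemate

White to move; white king on h1.
In check: no.
King squares — g1: attacked by Qf2; g2: attacked by Qf2; h2: attacked by Qf2.
Legal moves for White: none.
Not in check and no legal moves → stalemate.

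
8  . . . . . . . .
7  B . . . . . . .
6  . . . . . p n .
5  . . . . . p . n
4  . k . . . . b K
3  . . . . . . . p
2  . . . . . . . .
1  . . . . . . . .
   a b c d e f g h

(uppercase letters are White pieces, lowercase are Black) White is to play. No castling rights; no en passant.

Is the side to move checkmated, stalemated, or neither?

checkmate

White to move; white king on h4.
In check: yes, from the black knight on g6.
King squares — g3: attacked by Nh5; h3: attacked by Bg4; g4: attacked by Pf5; g5: attacked by Pf6; h5: attacked by Bg4.
Legal moves for White: none.
In check with no legal moves → checkmate.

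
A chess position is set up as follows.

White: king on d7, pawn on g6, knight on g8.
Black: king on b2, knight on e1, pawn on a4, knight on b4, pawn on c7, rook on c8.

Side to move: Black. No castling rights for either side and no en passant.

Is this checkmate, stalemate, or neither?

Black to move; black king on b2.
In check: no.
Legal moves for Black include: Rxg8, Rf8, Re8, Rd8+, Rb8, Ra8, Nc6, Na6, Nd5, Nbd3, Nbc2, Na2, Kc3, Kb3, Ka3, Kc2, Ka2, Kc1, ... (list truncated; more exist).
Black has legal moves and is not in check → neither.

neither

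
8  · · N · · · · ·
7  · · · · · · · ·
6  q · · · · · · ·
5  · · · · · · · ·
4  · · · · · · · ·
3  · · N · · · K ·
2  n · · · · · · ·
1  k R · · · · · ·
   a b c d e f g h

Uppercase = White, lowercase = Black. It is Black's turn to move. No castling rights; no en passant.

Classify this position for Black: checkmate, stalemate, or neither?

checkmate

Black to move; black king on a1.
In check: yes, from the white rook on b1.
King squares — b1: attacked by Nc3; a2: own knight; b2: attacked by Rb1.
Legal moves for Black: none.
In check with no legal moves → checkmate.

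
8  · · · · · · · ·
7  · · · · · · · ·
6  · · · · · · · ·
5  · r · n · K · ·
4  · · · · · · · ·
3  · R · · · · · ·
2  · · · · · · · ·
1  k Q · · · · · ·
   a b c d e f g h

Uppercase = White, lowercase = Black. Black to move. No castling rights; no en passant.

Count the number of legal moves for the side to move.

Black to move; king on a1.
In check: yes, from the white queen on b1.
Legal moves: none.
Count: 0.

0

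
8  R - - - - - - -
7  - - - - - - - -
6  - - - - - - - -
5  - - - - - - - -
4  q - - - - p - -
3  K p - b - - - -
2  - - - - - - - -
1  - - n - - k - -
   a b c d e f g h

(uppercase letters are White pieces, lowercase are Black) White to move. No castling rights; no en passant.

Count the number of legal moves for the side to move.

3

White to move; king on a3.
In check: yes, from the black queen on a4.
Legal moves: Kxa4, Kb2, Rxa4.
Count: 3.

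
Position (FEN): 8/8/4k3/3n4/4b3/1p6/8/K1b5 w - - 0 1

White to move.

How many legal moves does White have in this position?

0

White to move; king on a1.
In check: no.
Legal moves: none.
Count: 0.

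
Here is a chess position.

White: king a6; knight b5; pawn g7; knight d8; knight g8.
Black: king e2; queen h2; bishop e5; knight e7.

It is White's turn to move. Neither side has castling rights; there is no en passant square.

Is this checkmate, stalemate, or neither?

neither

White to move; white king on a6.
In check: no.
Legal moves for White: Nxe7, Nh6, Nf6, Nf7, Nb7, Ne6, Nc6, Kb7, Ka7, Kb6, Ka5, Nc7, Na7, Nd6, Nd4+, Nc3+, Na3.
White has 17 legal moves and is not in check → neither.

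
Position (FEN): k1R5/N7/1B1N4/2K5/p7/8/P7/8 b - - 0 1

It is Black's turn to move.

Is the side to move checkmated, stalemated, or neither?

checkmate

Black to move; black king on a8.
In check: yes, from the white rook on c8.
King squares — a7: attacked by Bb6; b7: attacked by Nd6; b8: attacked by Rc8.
Legal moves for Black: none.
In check with no legal moves → checkmate.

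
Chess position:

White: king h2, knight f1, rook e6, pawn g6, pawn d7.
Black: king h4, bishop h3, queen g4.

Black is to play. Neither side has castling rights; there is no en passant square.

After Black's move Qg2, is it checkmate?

yes

After Qg2: white king on h2; in check: yes, from the black queen on g2.
King squares — g1: attacked by Qg2; h1: attacked by Qg2; g2: attacked by Bh3; g3: attacked by Qg2; h3: attacked by Qg2.
White has no legal moves → checkmate.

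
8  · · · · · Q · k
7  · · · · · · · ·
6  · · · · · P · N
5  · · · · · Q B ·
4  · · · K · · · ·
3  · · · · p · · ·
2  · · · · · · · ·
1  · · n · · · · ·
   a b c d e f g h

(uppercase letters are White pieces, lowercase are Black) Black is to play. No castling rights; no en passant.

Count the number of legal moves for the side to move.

Black to move; king on h8.
In check: yes, from the white queen on f8.
Legal moves: none.
Count: 0.

0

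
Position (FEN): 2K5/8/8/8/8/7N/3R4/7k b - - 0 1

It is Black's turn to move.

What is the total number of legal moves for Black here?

0

Black to move; king on h1.
In check: no.
Legal moves: none.
Count: 0.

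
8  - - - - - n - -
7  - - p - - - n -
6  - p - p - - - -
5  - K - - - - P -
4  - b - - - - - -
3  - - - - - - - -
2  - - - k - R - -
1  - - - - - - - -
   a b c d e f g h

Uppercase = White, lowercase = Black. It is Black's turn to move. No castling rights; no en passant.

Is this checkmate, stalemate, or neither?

neither

Black to move; black king on d2.
In check: yes, from the white rook on f2.
King squares — c1: available; d1: available; e1: available; c2: attacked by Rf2; e2: attacked by Rf2; c3: available; d3: available; e3: available.
Legal moves for Black: Ke3, Kd3, Kc3, Ke1, Kd1, Kc1.
Black is in check but has 6 legal moves → neither.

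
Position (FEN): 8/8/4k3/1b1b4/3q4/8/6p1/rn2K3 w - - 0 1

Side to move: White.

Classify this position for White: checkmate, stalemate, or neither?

stalemate

White to move; white king on e1.
In check: no.
King squares — d1: attacked by Qd4; f1: attacked by Pg2; d2: attacked by Nb1; e2: attacked by Bb5; f2: attacked by Qd4.
Legal moves for White: none.
Not in check and no legal moves → stalemate.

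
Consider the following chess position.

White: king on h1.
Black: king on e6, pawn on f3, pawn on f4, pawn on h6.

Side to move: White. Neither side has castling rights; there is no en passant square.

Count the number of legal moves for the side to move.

White to move; king on h1.
In check: no.
Legal moves: Kh2, Kg1.
Count: 2.

2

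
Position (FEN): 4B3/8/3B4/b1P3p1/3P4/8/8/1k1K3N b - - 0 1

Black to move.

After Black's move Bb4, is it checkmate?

no

After Bb4: white king on d1; in check: no.
White is not in check, so this cannot be checkmate.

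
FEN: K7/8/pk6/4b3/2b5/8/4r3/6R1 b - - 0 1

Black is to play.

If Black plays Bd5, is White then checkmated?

yes

After Bd5: white king on a8; in check: yes, from the black bishop on d5.
King squares — a7: attacked by Kb6; b7: attacked by Bd5; b8: attacked by Be5.
White has no legal moves → checkmate.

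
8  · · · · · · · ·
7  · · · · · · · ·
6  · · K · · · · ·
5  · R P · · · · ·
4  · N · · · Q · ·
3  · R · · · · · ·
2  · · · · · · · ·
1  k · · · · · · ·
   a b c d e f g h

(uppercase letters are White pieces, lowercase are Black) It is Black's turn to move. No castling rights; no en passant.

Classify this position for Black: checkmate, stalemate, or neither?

stalemate

Black to move; black king on a1.
In check: no.
King squares — b1: attacked by Rb3; a2: attacked by Nb4; b2: attacked by Rb3.
Legal moves for Black: none.
Not in check and no legal moves → stalemate.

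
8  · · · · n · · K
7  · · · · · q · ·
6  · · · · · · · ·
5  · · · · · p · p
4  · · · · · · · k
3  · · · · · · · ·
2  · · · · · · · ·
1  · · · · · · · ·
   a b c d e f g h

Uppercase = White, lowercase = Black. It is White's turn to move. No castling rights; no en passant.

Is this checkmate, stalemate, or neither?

White to move; white king on h8.
In check: no.
King squares — g7: attacked by Qf7; h7: attacked by Qf7; g8: attacked by Qf7.
Legal moves for White: none.
Not in check and no legal moves → stalemate.

stalemate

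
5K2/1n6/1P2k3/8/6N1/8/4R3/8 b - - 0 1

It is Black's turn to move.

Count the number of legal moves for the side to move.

Black to move; king on e6.
In check: yes, from the white rook on e2.
Legal moves: Kd7, Kd6, Kf5, Kd5.
Count: 4.

4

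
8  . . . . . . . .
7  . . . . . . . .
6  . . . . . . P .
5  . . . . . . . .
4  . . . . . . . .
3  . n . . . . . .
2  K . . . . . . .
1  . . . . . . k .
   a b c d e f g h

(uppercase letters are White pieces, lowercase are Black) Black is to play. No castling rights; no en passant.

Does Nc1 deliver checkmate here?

no

After Nc1: white king on a2; in check: yes, from the black knight on c1.
White has 4 legal replies: Ka3, Kb2, Kb1, Ka1.
In check but a legal move exists → not checkmate.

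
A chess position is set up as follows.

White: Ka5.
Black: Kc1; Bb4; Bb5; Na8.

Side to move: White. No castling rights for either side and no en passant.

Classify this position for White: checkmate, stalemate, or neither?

neither

White to move; white king on a5.
In check: yes, from the black bishop on b4.
King squares — a4: attacked by Bb5; b4: available; b5: available; a6: attacked by Bb5; b6: attacked by Na8.
Legal moves for White: Kxb5, Kxb4.
White is in check but has 2 legal moves → neither.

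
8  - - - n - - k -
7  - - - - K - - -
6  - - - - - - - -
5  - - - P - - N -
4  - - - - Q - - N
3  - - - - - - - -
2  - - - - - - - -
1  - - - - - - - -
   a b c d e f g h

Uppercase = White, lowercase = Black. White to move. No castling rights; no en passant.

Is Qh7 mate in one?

After Qh7: black king on g8; in check: yes, from the white queen on h7.
King squares — f7: attacked by Ng5; g7: attacked by Qh7; h7: attacked by Ng5; f8: attacked by Ke7; h8: attacked by Qh7.
Black has no legal moves → checkmate.

yes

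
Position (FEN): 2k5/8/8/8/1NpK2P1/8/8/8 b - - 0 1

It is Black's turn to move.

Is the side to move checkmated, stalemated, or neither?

Black to move; black king on c8.
In check: no.
Legal moves for Black: Kd8, Kb8, Kd7, Kc7, Kb7, c3.
Black has 6 legal moves and is not in check → neither.

neither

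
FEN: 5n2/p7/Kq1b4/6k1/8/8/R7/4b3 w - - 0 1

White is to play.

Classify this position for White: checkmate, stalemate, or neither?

checkmate

White to move; white king on a6.
In check: yes, from the black queen on b6.
King squares — a5: attacked by Be1; b5: attacked by Qb6; b6: attacked by Pa7; a7: attacked by Qb6; b7: attacked by Qb6.
Legal moves for White: none.
In check with no legal moves → checkmate.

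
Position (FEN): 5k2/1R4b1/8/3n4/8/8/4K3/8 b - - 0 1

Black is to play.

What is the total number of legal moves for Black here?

Black to move; king on f8.
In check: no.
Legal moves: Kg8, Ke8, Bh8, Bh6, Bf6, Be5, Bd4, Bc3, Bb2, Ba1, Ne7, Nc7, Nf6, Nb6, Nf4+, Nb4, Ne3, Nc3+.
Count: 18.

18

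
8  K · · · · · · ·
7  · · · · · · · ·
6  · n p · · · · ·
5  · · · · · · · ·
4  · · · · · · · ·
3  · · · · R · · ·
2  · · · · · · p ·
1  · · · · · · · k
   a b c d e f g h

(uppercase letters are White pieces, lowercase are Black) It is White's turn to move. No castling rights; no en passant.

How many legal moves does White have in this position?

3

White to move; king on a8.
In check: yes, from the black knight on b6.
Legal moves: Kb8, Kb7, Ka7.
Count: 3.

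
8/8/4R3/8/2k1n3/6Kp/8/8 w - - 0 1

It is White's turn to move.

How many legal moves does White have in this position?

7

White to move; king on g3.
In check: yes, from the black knight on e4.
Legal moves: Kh4, Kg4, Kf4, Kxh3, Kf3, Kh2, Rxe4+.
Count: 7.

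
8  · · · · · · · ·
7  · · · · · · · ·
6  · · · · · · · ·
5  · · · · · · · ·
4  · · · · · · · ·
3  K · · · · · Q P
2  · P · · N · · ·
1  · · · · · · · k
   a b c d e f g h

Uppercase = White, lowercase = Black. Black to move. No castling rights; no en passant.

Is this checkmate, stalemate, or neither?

stalemate

Black to move; black king on h1.
In check: no.
King squares — g1: attacked by Ne2; g2: attacked by Qg3; h2: attacked by Qg3.
Legal moves for Black: none.
Not in check and no legal moves → stalemate.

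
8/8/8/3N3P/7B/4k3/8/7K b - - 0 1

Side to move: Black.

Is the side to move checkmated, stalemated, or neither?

neither

Black to move; black king on e3.
In check: yes, from the white knight on d5.
Legal moves for Black: Ke4, Kd4, Kf3, Kd3, Ke2, Kd2.
Black is in check but has 6 legal moves → neither.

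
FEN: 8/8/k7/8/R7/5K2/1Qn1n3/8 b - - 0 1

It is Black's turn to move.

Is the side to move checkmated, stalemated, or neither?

Black to move; black king on a6.
In check: yes, from the white rook on a4.
King squares — a5: attacked by Ra4; b5: attacked by Qb2; b6: attacked by Qb2; a7: attacked by Ra4; b7: attacked by Qb2.
Legal moves for Black: none.
In check with no legal moves → checkmate.

checkmate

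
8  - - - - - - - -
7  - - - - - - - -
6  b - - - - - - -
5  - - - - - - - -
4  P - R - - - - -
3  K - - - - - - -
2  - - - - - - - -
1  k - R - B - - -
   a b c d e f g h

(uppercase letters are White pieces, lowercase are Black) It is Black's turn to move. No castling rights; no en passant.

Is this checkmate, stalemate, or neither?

Black to move; black king on a1.
In check: yes, from the white rook on c1.
King squares — b1: attacked by Rc1; a2: attacked by Ka3; b2: attacked by Ka3.
Legal moves for Black: none.
In check with no legal moves → checkmate.

checkmate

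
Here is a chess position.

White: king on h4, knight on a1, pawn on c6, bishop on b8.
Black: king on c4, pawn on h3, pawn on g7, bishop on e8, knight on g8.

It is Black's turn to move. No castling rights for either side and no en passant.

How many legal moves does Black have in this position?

Black to move; king on c4.
In check: no.
Legal moves: Ne7, Nh6, Nf6, Bf7, Bd7, Bg6, Bxc6, Bh5, Kd5, Kc5, Kb5, Kd4, Kb4, Kd3, Kc3, g6, h2, g5+.
Count: 18.

18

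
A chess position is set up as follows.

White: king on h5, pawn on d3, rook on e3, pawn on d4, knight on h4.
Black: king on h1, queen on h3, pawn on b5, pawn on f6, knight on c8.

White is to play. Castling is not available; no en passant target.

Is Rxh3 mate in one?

no

After Rxh3: black king on h1; in check: yes, from the white rook on h3.
Black has 1 legal reply: Kg1.
In check but a legal move exists → not checkmate.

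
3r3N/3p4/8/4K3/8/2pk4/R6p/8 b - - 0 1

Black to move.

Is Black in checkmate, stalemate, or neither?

Black to move; black king on d3.
In check: no.
Legal moves for Black: Rxh8, Rg8, Rf8, Re8+, Rc8, Rb8, Ra8, Kc4, Ke3, d6+, c2, h1=Q, h1=R, h1=B, h1=N, d5.
Black has 16 legal moves and is not in check → neither.

neither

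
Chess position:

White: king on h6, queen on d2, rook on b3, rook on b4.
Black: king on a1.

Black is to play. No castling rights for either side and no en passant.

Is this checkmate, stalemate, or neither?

Black to move; black king on a1.
In check: no.
King squares — b1: attacked by Rb3; a2: attacked by Qd2; b2: attacked by Qd2.
Legal moves for Black: none.
Not in check and no legal moves → stalemate.

stalemate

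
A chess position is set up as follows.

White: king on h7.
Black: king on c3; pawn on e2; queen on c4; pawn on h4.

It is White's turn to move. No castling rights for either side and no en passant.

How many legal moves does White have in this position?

4

White to move; king on h7.
In check: no.
Legal moves: Kh8, Kg7, Kh6, Kg6.
Count: 4.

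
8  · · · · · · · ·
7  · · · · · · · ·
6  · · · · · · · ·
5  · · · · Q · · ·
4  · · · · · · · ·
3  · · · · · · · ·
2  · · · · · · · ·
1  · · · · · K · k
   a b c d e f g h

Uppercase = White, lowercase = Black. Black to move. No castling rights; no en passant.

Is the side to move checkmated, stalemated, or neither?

stalemate

Black to move; black king on h1.
In check: no.
King squares — g1: attacked by Kf1; g2: attacked by Kf1; h2: attacked by Qe5.
Legal moves for Black: none.
Not in check and no legal moves → stalemate.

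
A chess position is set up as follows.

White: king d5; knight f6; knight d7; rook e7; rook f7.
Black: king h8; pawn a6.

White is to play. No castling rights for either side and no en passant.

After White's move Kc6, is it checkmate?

no

After Kc6: black king on h8; in check: no.
Black is not in check, so this cannot be checkmate.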